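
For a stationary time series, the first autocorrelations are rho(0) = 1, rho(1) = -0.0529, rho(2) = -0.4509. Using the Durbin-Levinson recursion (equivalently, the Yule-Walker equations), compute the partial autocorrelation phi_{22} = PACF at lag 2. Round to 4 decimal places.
\phi_{22} = -0.4550

The PACF at lag k is phi_{kk}, the last component of the solution
to the Yule-Walker system G_k phi = r_k where
  (G_k)_{ij} = rho(|i - j|), (r_k)_i = rho(i), i,j = 1..k.
Equivalently, Durbin-Levinson gives phi_{kk} iteratively:
  phi_{11} = rho(1)
  phi_{kk} = [rho(k) - sum_{j=1..k-1} phi_{k-1,j} rho(k-j)]
            / [1 - sum_{j=1..k-1} phi_{k-1,j} rho(j)],
  phi_{k,j} = phi_{k-1,j} - phi_{kk} phi_{k-1,k-j},  j = 1..k-1.
Step k = 1:
  phi_11 = rho(1) = -0.0529.
Step k = 2:
  phi_22 = [rho(2) - phi_11 rho(1)] / [1 - phi_11 rho(1)] = [-0.4509 - (-0.0529)(-0.0529)] / [1 - (-0.0529)(-0.0529)]
         = -0.45369841 / 0.99720159 = -0.455.
Therefore phi_{22} = -0.4550.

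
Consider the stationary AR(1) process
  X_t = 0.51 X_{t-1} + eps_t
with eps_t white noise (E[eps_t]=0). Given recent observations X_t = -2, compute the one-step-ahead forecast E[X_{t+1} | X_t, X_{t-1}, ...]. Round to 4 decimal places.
E[X_{t+1} \mid \mathcal F_t] = -1.0200

For an AR(p) model X_t = c + sum_i phi_i X_{t-i} + eps_t, the
one-step-ahead conditional mean is
  E[X_{t+1} | X_t, ...] = c + sum_i phi_i X_{t+1-i}.
Substitute known values:
  E[X_{t+1} | ...] = (0.51) * (-2)
                   = -1.0200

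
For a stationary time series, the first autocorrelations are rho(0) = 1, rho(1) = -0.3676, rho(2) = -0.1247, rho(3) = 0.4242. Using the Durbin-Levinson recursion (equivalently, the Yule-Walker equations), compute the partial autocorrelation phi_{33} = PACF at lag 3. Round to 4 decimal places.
\phi_{33} = 0.3230

The PACF at lag k is phi_{kk}, the last component of the solution
to the Yule-Walker system G_k phi = r_k where
  (G_k)_{ij} = rho(|i - j|), (r_k)_i = rho(i), i,j = 1..k.
Equivalently, Durbin-Levinson gives phi_{kk} iteratively:
  phi_{11} = rho(1)
  phi_{kk} = [rho(k) - sum_{j=1..k-1} phi_{k-1,j} rho(k-j)]
            / [1 - sum_{j=1..k-1} phi_{k-1,j} rho(j)],
  phi_{k,j} = phi_{k-1,j} - phi_{kk} phi_{k-1,k-j},  j = 1..k-1.
Step k = 1:
  phi_11 = rho(1) = -0.3676.
Step k = 2:
  phi_22 = [rho(2) - phi_11 rho(1)] / [1 - phi_11 rho(1)] = [-0.1247 - (-0.3676)(-0.3676)] / [1 - (-0.3676)(-0.3676)]
         = -0.25982976 / 0.86487024 = -0.300426.
  Update: phi_21 = phi_11 - phi_22 phi_11 = -0.3676 - (-0.300426)(-0.3676) = -0.478037.
Step k = 3:
  phi_33 = [rho(3) - phi_21 rho(2) - phi_22 rho(1)] / [1 - phi_21 rho(1) - phi_22 rho(2)]
    numerator   = 0.4242 - (-0.478037)(-0.1247) - (-0.300426)(-0.3676) = 0.25415212
    denominator = 1 - (-0.478037)(-0.3676) - (-0.300426)(-0.1247) = 0.78681055
  phi_33 = 0.25415212 / 0.78681055 = 0.323.
Therefore phi_{33} = 0.3230.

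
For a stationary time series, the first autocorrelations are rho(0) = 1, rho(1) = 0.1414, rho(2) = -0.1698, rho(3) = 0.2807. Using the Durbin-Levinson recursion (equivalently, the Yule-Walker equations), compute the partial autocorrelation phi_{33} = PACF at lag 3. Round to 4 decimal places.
\phi_{33} = 0.3570

The PACF at lag k is phi_{kk}, the last component of the solution
to the Yule-Walker system G_k phi = r_k where
  (G_k)_{ij} = rho(|i - j|), (r_k)_i = rho(i), i,j = 1..k.
Equivalently, Durbin-Levinson gives phi_{kk} iteratively:
  phi_{11} = rho(1)
  phi_{kk} = [rho(k) - sum_{j=1..k-1} phi_{k-1,j} rho(k-j)]
            / [1 - sum_{j=1..k-1} phi_{k-1,j} rho(j)],
  phi_{k,j} = phi_{k-1,j} - phi_{kk} phi_{k-1,k-j},  j = 1..k-1.
Step k = 1:
  phi_11 = rho(1) = 0.1414.
Step k = 2:
  phi_22 = [rho(2) - phi_11 rho(1)] / [1 - phi_11 rho(1)] = [-0.1698 - (0.1414)(0.1414)] / [1 - (0.1414)(0.1414)]
         = -0.18979396 / 0.98000604 = -0.193666.
  Update: phi_21 = phi_11 - phi_22 phi_11 = 0.1414 - (-0.193666)(0.1414) = 0.168784.
Step k = 3:
  phi_33 = [rho(3) - phi_21 rho(2) - phi_22 rho(1)] / [1 - phi_21 rho(1) - phi_22 rho(2)]
    numerator   = 0.2807 - (0.168784)(-0.1698) - (-0.193666)(0.1414) = 0.33674398
    denominator = 1 - (0.168784)(0.1414) - (-0.193666)(-0.1698) = 0.94324938
  phi_33 = 0.33674398 / 0.94324938 = 0.357.
Therefore phi_{33} = 0.3570.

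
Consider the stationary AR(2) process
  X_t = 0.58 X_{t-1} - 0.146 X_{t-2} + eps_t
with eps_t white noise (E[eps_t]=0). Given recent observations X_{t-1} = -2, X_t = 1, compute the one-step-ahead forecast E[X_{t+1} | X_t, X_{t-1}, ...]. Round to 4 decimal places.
E[X_{t+1} \mid \mathcal F_t] = 0.8720

For an AR(p) model X_t = c + sum_i phi_i X_{t-i} + eps_t, the
one-step-ahead conditional mean is
  E[X_{t+1} | X_t, ...] = c + sum_i phi_i X_{t+1-i}.
Substitute known values:
  E[X_{t+1} | ...] = (0.58) * (1) + (-0.146) * (-2)
                   = 0.8720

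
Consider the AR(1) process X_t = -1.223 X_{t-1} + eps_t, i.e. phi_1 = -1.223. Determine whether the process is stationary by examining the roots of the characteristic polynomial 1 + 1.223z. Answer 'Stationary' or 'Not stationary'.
\text{Not stationary}

The AR(p) characteristic polynomial is P(z) = 1 + 1.223z.
Stationarity requires all roots to lie outside the unit circle, i.e. |z| > 1 for every root.
This is linear in z: 1 + (1.223) z = 0  =>  z = -1/(1.223) = -0.817661,  |z| = 0.817661.
Moduli of all roots: 0.8177.
All moduli strictly greater than 1? No.
Verdict: Not stationary.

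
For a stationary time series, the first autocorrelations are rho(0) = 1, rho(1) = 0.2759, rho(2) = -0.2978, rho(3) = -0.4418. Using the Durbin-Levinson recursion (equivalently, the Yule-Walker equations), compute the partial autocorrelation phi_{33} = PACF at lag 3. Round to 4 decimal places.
\phi_{33} = -0.2779

The PACF at lag k is phi_{kk}, the last component of the solution
to the Yule-Walker system G_k phi = r_k where
  (G_k)_{ij} = rho(|i - j|), (r_k)_i = rho(i), i,j = 1..k.
Equivalently, Durbin-Levinson gives phi_{kk} iteratively:
  phi_{11} = rho(1)
  phi_{kk} = [rho(k) - sum_{j=1..k-1} phi_{k-1,j} rho(k-j)]
            / [1 - sum_{j=1..k-1} phi_{k-1,j} rho(j)],
  phi_{k,j} = phi_{k-1,j} - phi_{kk} phi_{k-1,k-j},  j = 1..k-1.
Step k = 1:
  phi_11 = rho(1) = 0.2759.
Step k = 2:
  phi_22 = [rho(2) - phi_11 rho(1)] / [1 - phi_11 rho(1)] = [-0.2978 - (0.2759)(0.2759)] / [1 - (0.2759)(0.2759)]
         = -0.37392081 / 0.92387919 = -0.404729.
  Update: phi_21 = phi_11 - phi_22 phi_11 = 0.2759 - (-0.404729)(0.2759) = 0.387565.
Step k = 3:
  phi_33 = [rho(3) - phi_21 rho(2) - phi_22 rho(1)] / [1 - phi_21 rho(1) - phi_22 rho(2)]
    numerator   = -0.4418 - (0.387565)(-0.2978) - (-0.404729)(0.2759) = -0.21471845
    denominator = 1 - (0.387565)(0.2759) - (-0.404729)(-0.2978) = 0.77254255
  phi_33 = -0.21471845 / 0.77254255 = -0.2779.
Therefore phi_{33} = -0.2779.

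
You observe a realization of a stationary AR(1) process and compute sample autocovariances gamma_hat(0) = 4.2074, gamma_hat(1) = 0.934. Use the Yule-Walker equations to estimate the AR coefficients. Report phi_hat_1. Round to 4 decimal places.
\hat\phi_{1} = 0.2220

The Yule-Walker equations for an AR(p) process read, in matrix form,
  Gamma_p phi = r_p,   with   (Gamma_p)_{ij} = gamma(|i - j|),
                       (r_p)_i = gamma(i),   i,j = 1..p.
Substitute the sample gammas (Toeplitz matrix and right-hand side of size 1):
  Gamma_p = [[4.2074]]
  r_p     = [0.934]
With p = 1 this is the single equation gamma(0) phi_1 = gamma(1):
  phi_hat_1 = gamma(1) / gamma(0) = 0.934 / 4.2074 = 0.2220.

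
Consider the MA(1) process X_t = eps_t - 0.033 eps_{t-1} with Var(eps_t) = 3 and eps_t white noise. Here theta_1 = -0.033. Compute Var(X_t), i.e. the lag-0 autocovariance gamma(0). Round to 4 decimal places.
\gamma(0) = 3.0033

For an MA(q) process X_t = eps_t + sum_i theta_i eps_{t-i} with
Var(eps_t) = sigma^2, the variance is
  gamma(0) = sigma^2 * (1 + sum_i theta_i^2).
  sum_i theta_i^2 = (-0.033)^2 = 0.001089.
  gamma(0) = 3 * (1 + 0.001089) = 3 * 1.001089 = 3.003267, which rounds to 3.0033.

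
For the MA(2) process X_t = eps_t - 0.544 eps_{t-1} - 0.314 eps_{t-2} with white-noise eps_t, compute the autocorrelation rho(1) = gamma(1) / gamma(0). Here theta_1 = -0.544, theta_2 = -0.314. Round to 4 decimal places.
\rho(1) = -0.2676

For an MA(q) process with theta_0 = 1, the autocovariance is
  gamma(k) = sigma^2 * sum_{i=0..q-k} theta_i * theta_{i+k},
and rho(k) = gamma(k) / gamma(0). Sigma^2 cancels.
  numerator   = (1)*(-0.544) + (-0.544)*(-0.314) = -0.373184.
  denominator = (1)^2 + (-0.544)^2 + (-0.314)^2 = 1.394532.
  rho(1) = -0.373184 / 1.394532 = -0.2676.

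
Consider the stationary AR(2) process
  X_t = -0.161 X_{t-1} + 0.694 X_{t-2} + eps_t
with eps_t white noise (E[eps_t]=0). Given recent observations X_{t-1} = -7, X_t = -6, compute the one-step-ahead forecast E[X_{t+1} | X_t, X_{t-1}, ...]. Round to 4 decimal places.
E[X_{t+1} \mid \mathcal F_t] = -3.8920

For an AR(p) model X_t = c + sum_i phi_i X_{t-i} + eps_t, the
one-step-ahead conditional mean is
  E[X_{t+1} | X_t, ...] = c + sum_i phi_i X_{t+1-i}.
Substitute known values:
  E[X_{t+1} | ...] = (-0.161) * (-6) + (0.694) * (-7)
                   = -3.8920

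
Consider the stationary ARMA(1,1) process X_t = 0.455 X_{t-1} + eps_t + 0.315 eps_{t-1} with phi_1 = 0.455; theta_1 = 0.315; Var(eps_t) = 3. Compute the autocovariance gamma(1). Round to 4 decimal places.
\gamma(1) = 3.3306

Multiply the model equation by X_{t-k} and take expectations. With theta_0 = psi_0 = 1 and psi_j the MA(infinity) weights, this gives
  gamma(k) - sum_i phi_i gamma(k-i) = c_k,
  c_k = sigma^2 * sum_{j=k..q} theta_j psi_{j-k}   (c_k = 0 for k > q),
using gamma(-m) = gamma(m).
psi-weights needed (psi_j = theta_j + sum_i phi_i psi_{j-i}):
  psi_1 = theta_1 + phi_1 = 0.315 + (0.455) = 0.77
Right-hand sides:
  c_0 = sigma^2 (1 + theta_1 psi_1) = 3 * (1 + (0.315)(0.77)) = 3 * 1.24255 = 3.72765
  c_1 = sigma^2 theta_1 = 3 * (0.315) = 0.945
  c_2 = 0
Equations for k = 0 and k = 1 (AR order 1):
  gamma(0) = phi_1 gamma(1) + c_0
  gamma(1) = phi_1 gamma(0) + c_1
Substituting the second into the first: gamma(0) (1 - phi_1^2) = c_0 + phi_1 c_1, so
  gamma(0) = (c_0 + phi_1 c_1) / (1 - phi_1^2) = (3.72765 + (0.455)(0.945)) / (1 - (0.455)^2) = 4.157625 / 0.792975 = 5.243072.
  gamma(1) = phi_1 gamma(0) + c_1 = (0.455)(5.243072) + (0.945) = 3.330598.
Therefore gamma(1) = 3.3306 (to 4 decimal places).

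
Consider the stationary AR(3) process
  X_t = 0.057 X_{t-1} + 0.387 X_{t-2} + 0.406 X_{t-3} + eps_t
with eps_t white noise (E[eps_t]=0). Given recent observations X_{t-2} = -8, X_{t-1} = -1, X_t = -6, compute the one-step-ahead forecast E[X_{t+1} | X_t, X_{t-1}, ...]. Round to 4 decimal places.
E[X_{t+1} \mid \mathcal F_t] = -3.9770

For an AR(p) model X_t = c + sum_i phi_i X_{t-i} + eps_t, the
one-step-ahead conditional mean is
  E[X_{t+1} | X_t, ...] = c + sum_i phi_i X_{t+1-i}.
Substitute known values:
  E[X_{t+1} | ...] = (0.057) * (-6) + (0.387) * (-1) + (0.406) * (-8)
                   = -3.9770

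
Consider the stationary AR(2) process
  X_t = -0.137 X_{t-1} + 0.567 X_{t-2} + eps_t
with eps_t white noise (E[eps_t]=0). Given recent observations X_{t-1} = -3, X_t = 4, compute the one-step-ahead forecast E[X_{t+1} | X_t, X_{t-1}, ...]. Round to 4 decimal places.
E[X_{t+1} \mid \mathcal F_t] = -2.2490

For an AR(p) model X_t = c + sum_i phi_i X_{t-i} + eps_t, the
one-step-ahead conditional mean is
  E[X_{t+1} | X_t, ...] = c + sum_i phi_i X_{t+1-i}.
Substitute known values:
  E[X_{t+1} | ...] = (-0.137) * (4) + (0.567) * (-3)
                   = -2.2490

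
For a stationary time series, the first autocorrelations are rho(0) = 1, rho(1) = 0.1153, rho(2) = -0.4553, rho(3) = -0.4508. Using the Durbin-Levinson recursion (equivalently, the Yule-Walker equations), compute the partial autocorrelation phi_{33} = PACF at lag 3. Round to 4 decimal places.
\phi_{33} = -0.4169

The PACF at lag k is phi_{kk}, the last component of the solution
to the Yule-Walker system G_k phi = r_k where
  (G_k)_{ij} = rho(|i - j|), (r_k)_i = rho(i), i,j = 1..k.
Equivalently, Durbin-Levinson gives phi_{kk} iteratively:
  phi_{11} = rho(1)
  phi_{kk} = [rho(k) - sum_{j=1..k-1} phi_{k-1,j} rho(k-j)]
            / [1 - sum_{j=1..k-1} phi_{k-1,j} rho(j)],
  phi_{k,j} = phi_{k-1,j} - phi_{kk} phi_{k-1,k-j},  j = 1..k-1.
Step k = 1:
  phi_11 = rho(1) = 0.1153.
Step k = 2:
  phi_22 = [rho(2) - phi_11 rho(1)] / [1 - phi_11 rho(1)] = [-0.4553 - (0.1153)(0.1153)] / [1 - (0.1153)(0.1153)]
         = -0.46859409 / 0.98670591 = -0.474908.
  Update: phi_21 = phi_11 - phi_22 phi_11 = 0.1153 - (-0.474908)(0.1153) = 0.170057.
Step k = 3:
  phi_33 = [rho(3) - phi_21 rho(2) - phi_22 rho(1)] / [1 - phi_21 rho(1) - phi_22 rho(2)]
    numerator   = -0.4508 - (0.170057)(-0.4553) - (-0.474908)(0.1153) = -0.31861628
    denominator = 1 - (0.170057)(0.1153) - (-0.474908)(-0.4553) = 0.76416704
  phi_33 = -0.31861628 / 0.76416704 = -0.4169.
Therefore phi_{33} = -0.4169.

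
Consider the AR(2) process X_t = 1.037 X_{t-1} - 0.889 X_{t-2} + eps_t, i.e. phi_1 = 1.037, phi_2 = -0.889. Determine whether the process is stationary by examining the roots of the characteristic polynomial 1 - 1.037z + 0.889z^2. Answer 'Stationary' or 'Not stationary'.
\text{Stationary}

The AR(p) characteristic polynomial is P(z) = 1 - 1.037z + 0.889z^2.
Stationarity requires all roots to lie outside the unit circle, i.e. |z| > 1 for every root.
Set 1 + (-1.037) z + (0.889) z^2 = 0, i.e. a z^2 + b z + c = 0 with a = 0.889, b = -1.037, c = 1.
Discriminant D = b^2 - 4ac = (-1.037)^2 - 4*(0.889)*1 = 1.075369 - (3.556) = -2.480631.
D < 0, so the roots are the complex-conjugate pair z = (-b +/- i sqrt(-D)) / (2a) = 0.5832 +/- 0.8858i.
For a conjugate pair |z|^2 = z * conj(z) = (product of roots) = c/a = 1/(0.889) = 1.124859, so |z| = sqrt(1.124859) = 1.0606 for both roots.
Moduli of all roots: 1.0606, 1.0606.
All moduli strictly greater than 1? Yes.
Verdict: Stationary.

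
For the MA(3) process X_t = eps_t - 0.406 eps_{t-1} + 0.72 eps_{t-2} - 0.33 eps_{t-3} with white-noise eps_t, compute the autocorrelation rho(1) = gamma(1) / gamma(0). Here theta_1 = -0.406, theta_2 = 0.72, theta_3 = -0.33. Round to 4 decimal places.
\rho(1) = -0.5222

For an MA(q) process with theta_0 = 1, the autocovariance is
  gamma(k) = sigma^2 * sum_{i=0..q-k} theta_i * theta_{i+k},
and rho(k) = gamma(k) / gamma(0). Sigma^2 cancels.
  numerator   = (1)*(-0.406) + (-0.406)*(0.72) + (0.72)*(-0.33) = -0.93592.
  denominator = (1)^2 + (-0.406)^2 + (0.72)^2 + (-0.33)^2 = 1.792136.
  rho(1) = -0.93592 / 1.792136 = -0.5222.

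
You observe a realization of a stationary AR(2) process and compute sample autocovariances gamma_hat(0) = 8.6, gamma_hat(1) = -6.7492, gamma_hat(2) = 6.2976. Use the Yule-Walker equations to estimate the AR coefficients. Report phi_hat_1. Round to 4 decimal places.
\hat\phi_{1} = -0.5470

The Yule-Walker equations for an AR(p) process read, in matrix form,
  Gamma_p phi = r_p,   with   (Gamma_p)_{ij} = gamma(|i - j|),
                       (r_p)_i = gamma(i),   i,j = 1..p.
Substitute the sample gammas (Toeplitz matrix and right-hand side of size 2):
  Gamma_p = [[8.6, -6.7492], [-6.7492, 8.6]]
  r_p     = [-6.7492, 6.2976]
Written out:
  8.6 phi_1 - 6.7492 phi_2 = -6.7492
  -6.7492 phi_1 + 8.6 phi_2 = 6.2976
Solve by Cramer's rule:
  det = gamma(0)^2 - gamma(1)^2 = (8.6)^2 - (-6.7492)^2 = 73.96 - 45.55170064 = 28.40829936
  phi_hat_1 = [gamma(1) gamma(0) - gamma(1) gamma(2)] / det = [(-6.7492)(8.6) - (-6.7492)(6.2976)] / 28.40829936 = -15.53935808 / 28.40829936 = -0.547
  phi_hat_2 = [gamma(0) gamma(2) - gamma(1)^2] / det = [(8.6)(6.2976) - (-6.7492)^2] / 28.40829936 = 8.60765936 / 28.40829936 = 0.303
So phi_hat = [-0.5470, 0.3030].
Therefore phi_hat_1 = -0.5470.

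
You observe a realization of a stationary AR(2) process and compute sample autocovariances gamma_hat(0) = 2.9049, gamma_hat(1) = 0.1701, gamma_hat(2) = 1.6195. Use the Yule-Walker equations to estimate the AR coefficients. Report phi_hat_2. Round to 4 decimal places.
\hat\phi_{2} = 0.5560

The Yule-Walker equations for an AR(p) process read, in matrix form,
  Gamma_p phi = r_p,   with   (Gamma_p)_{ij} = gamma(|i - j|),
                       (r_p)_i = gamma(i),   i,j = 1..p.
Substitute the sample gammas (Toeplitz matrix and right-hand side of size 2):
  Gamma_p = [[2.9049, 0.1701], [0.1701, 2.9049]]
  r_p     = [0.1701, 1.6195]
Written out:
  2.9049 phi_1 + 0.1701 phi_2 = 0.1701
  0.1701 phi_1 + 2.9049 phi_2 = 1.6195
Solve by Cramer's rule:
  det = gamma(0)^2 - gamma(1)^2 = (2.9049)^2 - (0.1701)^2 = 8.43844401 - 0.02893401 = 8.40951
  phi_hat_1 = [gamma(1) gamma(0) - gamma(1) gamma(2)] / det = [(0.1701)(2.9049) - (0.1701)(1.6195)] / 8.40951 = 0.21864654 / 8.40951 = 0.026
  phi_hat_2 = [gamma(0) gamma(2) - gamma(1)^2] / det = [(2.9049)(1.6195) - (0.1701)^2] / 8.40951 = 4.67555154 / 8.40951 = 0.556
So phi_hat = [0.0260, 0.5560].
Therefore phi_hat_2 = 0.5560.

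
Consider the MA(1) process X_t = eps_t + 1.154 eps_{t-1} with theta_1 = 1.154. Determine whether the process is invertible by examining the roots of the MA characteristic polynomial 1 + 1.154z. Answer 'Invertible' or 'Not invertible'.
\text{Not invertible}

The MA(q) characteristic polynomial is P(z) = 1 + 1.154z.
Invertibility requires all roots to lie outside the unit circle, i.e. |z| > 1 for every root.
This is linear in z: 1 + (1.154) z = 0  =>  z = -1/(1.154) = -0.866551,  |z| = 0.866551.
Moduli of all roots: 0.8666.
All moduli strictly greater than 1? No.
Verdict: Not invertible.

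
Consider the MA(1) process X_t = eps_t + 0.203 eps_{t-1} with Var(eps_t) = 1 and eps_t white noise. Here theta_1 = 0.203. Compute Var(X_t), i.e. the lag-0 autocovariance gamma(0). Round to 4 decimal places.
\gamma(0) = 1.0412

For an MA(q) process X_t = eps_t + sum_i theta_i eps_{t-i} with
Var(eps_t) = sigma^2, the variance is
  gamma(0) = sigma^2 * (1 + sum_i theta_i^2).
  sum_i theta_i^2 = (0.203)^2 = 0.041209.
  gamma(0) = 1 * (1 + 0.041209) = 1 * 1.041209 = 1.041209, which rounds to 1.0412.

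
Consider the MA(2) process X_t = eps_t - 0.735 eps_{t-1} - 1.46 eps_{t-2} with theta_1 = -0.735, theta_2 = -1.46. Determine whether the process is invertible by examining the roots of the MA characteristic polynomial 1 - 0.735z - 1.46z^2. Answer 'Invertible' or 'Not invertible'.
\text{Not invertible}

The MA(q) characteristic polynomial is P(z) = 1 - 0.735z - 1.46z^2.
Invertibility requires all roots to lie outside the unit circle, i.e. |z| > 1 for every root.
Set 1 + (-0.735) z + (-1.46) z^2 = 0, i.e. a z^2 + b z + c = 0 with a = -1.46, b = -0.735, c = 1.
Discriminant D = b^2 - 4ac = (-0.735)^2 - 4*(-1.46)*1 = 0.540225 - (-5.84) = 6.380225.
D >= 0, so the roots are real: z = (-b +/- sqrt(D)) / (2a) = (0.735 +/- 2.525911) / (-2.92).
  z_1 = (0.735 + 2.525911) / (-2.92) = -1.1168,   |z_1| = 1.1168.
  z_2 = (0.735 - 2.525911) / (-2.92) = 0.6133,   |z_2| = 0.6133.
Moduli of all roots: 1.1168, 0.6133.
All moduli strictly greater than 1? No.
Verdict: Not invertible.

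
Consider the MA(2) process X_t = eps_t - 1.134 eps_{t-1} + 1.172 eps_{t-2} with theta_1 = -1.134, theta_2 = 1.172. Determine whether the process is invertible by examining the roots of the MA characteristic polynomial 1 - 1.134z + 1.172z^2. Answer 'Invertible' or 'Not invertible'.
\text{Not invertible}

The MA(q) characteristic polynomial is P(z) = 1 - 1.134z + 1.172z^2.
Invertibility requires all roots to lie outside the unit circle, i.e. |z| > 1 for every root.
Set 1 + (-1.134) z + (1.172) z^2 = 0, i.e. a z^2 + b z + c = 0 with a = 1.172, b = -1.134, c = 1.
Discriminant D = b^2 - 4ac = (-1.134)^2 - 4*(1.172)*1 = 1.285956 - (4.688) = -3.402044.
D < 0, so the roots are the complex-conjugate pair z = (-b +/- i sqrt(-D)) / (2a) = 0.4838 +/- 0.7869i.
For a conjugate pair |z|^2 = z * conj(z) = (product of roots) = c/a = 1/(1.172) = 0.853242, so |z| = sqrt(0.853242) = 0.9237 for both roots.
Moduli of all roots: 0.9237, 0.9237.
All moduli strictly greater than 1? No.
Verdict: Not invertible.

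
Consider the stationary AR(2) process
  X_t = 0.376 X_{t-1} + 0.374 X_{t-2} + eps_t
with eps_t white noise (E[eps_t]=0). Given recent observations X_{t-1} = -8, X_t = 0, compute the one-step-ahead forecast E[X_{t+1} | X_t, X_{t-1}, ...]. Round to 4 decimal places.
E[X_{t+1} \mid \mathcal F_t] = -2.9920

For an AR(p) model X_t = c + sum_i phi_i X_{t-i} + eps_t, the
one-step-ahead conditional mean is
  E[X_{t+1} | X_t, ...] = c + sum_i phi_i X_{t+1-i}.
Substitute known values:
  E[X_{t+1} | ...] = (0.376) * (0) + (0.374) * (-8)
                   = -2.9920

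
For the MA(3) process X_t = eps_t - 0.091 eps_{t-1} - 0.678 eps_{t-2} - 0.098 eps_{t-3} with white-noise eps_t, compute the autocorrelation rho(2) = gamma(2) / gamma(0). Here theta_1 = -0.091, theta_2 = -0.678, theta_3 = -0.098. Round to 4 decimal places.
\rho(2) = -0.4528

For an MA(q) process with theta_0 = 1, the autocovariance is
  gamma(k) = sigma^2 * sum_{i=0..q-k} theta_i * theta_{i+k},
and rho(k) = gamma(k) / gamma(0). Sigma^2 cancels.
  numerator   = (1)*(-0.678) + (-0.091)*(-0.098) = -0.669082.
  denominator = (1)^2 + (-0.091)^2 + (-0.678)^2 + (-0.098)^2 = 1.477569.
  rho(2) = -0.669082 / 1.477569 = -0.4528.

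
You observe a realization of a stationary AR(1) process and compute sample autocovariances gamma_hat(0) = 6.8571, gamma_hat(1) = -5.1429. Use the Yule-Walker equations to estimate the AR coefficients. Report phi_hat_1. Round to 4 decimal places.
\hat\phi_{1} = -0.7500

The Yule-Walker equations for an AR(p) process read, in matrix form,
  Gamma_p phi = r_p,   with   (Gamma_p)_{ij} = gamma(|i - j|),
                       (r_p)_i = gamma(i),   i,j = 1..p.
Substitute the sample gammas (Toeplitz matrix and right-hand side of size 1):
  Gamma_p = [[6.8571]]
  r_p     = [-5.1429]
With p = 1 this is the single equation gamma(0) phi_1 = gamma(1):
  phi_hat_1 = gamma(1) / gamma(0) = -5.1429 / 6.8571 = -0.7500.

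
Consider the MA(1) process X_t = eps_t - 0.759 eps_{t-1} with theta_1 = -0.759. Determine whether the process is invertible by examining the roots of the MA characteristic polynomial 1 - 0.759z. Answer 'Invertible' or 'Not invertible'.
\text{Invertible}

The MA(q) characteristic polynomial is P(z) = 1 - 0.759z.
Invertibility requires all roots to lie outside the unit circle, i.e. |z| > 1 for every root.
This is linear in z: 1 + (-0.759) z = 0  =>  z = -1/(-0.759) = 1.317523,  |z| = 1.317523.
Moduli of all roots: 1.3175.
All moduli strictly greater than 1? Yes.
Verdict: Invertible.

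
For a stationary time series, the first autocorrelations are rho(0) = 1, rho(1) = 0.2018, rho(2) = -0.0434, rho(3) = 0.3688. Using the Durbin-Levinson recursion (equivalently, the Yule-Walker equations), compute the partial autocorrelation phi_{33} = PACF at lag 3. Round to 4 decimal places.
\phi_{33} = 0.4160

The PACF at lag k is phi_{kk}, the last component of the solution
to the Yule-Walker system G_k phi = r_k where
  (G_k)_{ij} = rho(|i - j|), (r_k)_i = rho(i), i,j = 1..k.
Equivalently, Durbin-Levinson gives phi_{kk} iteratively:
  phi_{11} = rho(1)
  phi_{kk} = [rho(k) - sum_{j=1..k-1} phi_{k-1,j} rho(k-j)]
            / [1 - sum_{j=1..k-1} phi_{k-1,j} rho(j)],
  phi_{k,j} = phi_{k-1,j} - phi_{kk} phi_{k-1,k-j},  j = 1..k-1.
Step k = 1:
  phi_11 = rho(1) = 0.2018.
Step k = 2:
  phi_22 = [rho(2) - phi_11 rho(1)] / [1 - phi_11 rho(1)] = [-0.0434 - (0.2018)(0.2018)] / [1 - (0.2018)(0.2018)]
         = -0.08412324 / 0.95927676 = -0.087694.
  Update: phi_21 = phi_11 - phi_22 phi_11 = 0.2018 - (-0.087694)(0.2018) = 0.219497.
Step k = 3:
  phi_33 = [rho(3) - phi_21 rho(2) - phi_22 rho(1)] / [1 - phi_21 rho(1) - phi_22 rho(2)]
    numerator   = 0.3688 - (0.219497)(-0.0434) - (-0.087694)(0.2018) = 0.3960229
    denominator = 1 - (0.219497)(0.2018) - (-0.087694)(-0.0434) = 0.95189962
  phi_33 = 0.3960229 / 0.95189962 = 0.416.
Therefore phi_{33} = 0.4160.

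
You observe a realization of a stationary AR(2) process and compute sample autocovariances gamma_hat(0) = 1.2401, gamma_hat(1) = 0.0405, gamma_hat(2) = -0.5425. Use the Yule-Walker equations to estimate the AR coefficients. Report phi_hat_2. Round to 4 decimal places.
\hat\phi_{2} = -0.4390

The Yule-Walker equations for an AR(p) process read, in matrix form,
  Gamma_p phi = r_p,   with   (Gamma_p)_{ij} = gamma(|i - j|),
                       (r_p)_i = gamma(i),   i,j = 1..p.
Substitute the sample gammas (Toeplitz matrix and right-hand side of size 2):
  Gamma_p = [[1.2401, 0.0405], [0.0405, 1.2401]]
  r_p     = [0.0405, -0.5425]
Written out:
  1.2401 phi_1 + 0.0405 phi_2 = 0.0405
  0.0405 phi_1 + 1.2401 phi_2 = -0.5425
Solve by Cramer's rule:
  det = gamma(0)^2 - gamma(1)^2 = (1.2401)^2 - (0.0405)^2 = 1.53784801 - 0.00164025 = 1.53620776
  phi_hat_1 = [gamma(1) gamma(0) - gamma(1) gamma(2)] / det = [(0.0405)(1.2401) - (0.0405)(-0.5425)] / 1.53620776 = 0.0721953 / 1.53620776 = 0.047
  phi_hat_2 = [gamma(0) gamma(2) - gamma(1)^2] / det = [(1.2401)(-0.5425) - (0.0405)^2] / 1.53620776 = -0.6743945 / 1.53620776 = -0.439
So phi_hat = [0.0470, -0.4390].
Therefore phi_hat_2 = -0.4390.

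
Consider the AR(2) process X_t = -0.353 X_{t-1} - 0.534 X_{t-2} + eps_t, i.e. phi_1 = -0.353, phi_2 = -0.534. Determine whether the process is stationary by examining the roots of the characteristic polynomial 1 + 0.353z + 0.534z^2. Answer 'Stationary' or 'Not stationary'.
\text{Stationary}

The AR(p) characteristic polynomial is P(z) = 1 + 0.353z + 0.534z^2.
Stationarity requires all roots to lie outside the unit circle, i.e. |z| > 1 for every root.
Set 1 + (0.353) z + (0.534) z^2 = 0, i.e. a z^2 + b z + c = 0 with a = 0.534, b = 0.353, c = 1.
Discriminant D = b^2 - 4ac = (0.353)^2 - 4*(0.534)*1 = 0.124609 - (2.136) = -2.011391.
D < 0, so the roots are the complex-conjugate pair z = (-b +/- i sqrt(-D)) / (2a) = -0.3305 +/- 1.3279i.
For a conjugate pair |z|^2 = z * conj(z) = (product of roots) = c/a = 1/(0.534) = 1.872659, so |z| = sqrt(1.872659) = 1.3685 for both roots.
Moduli of all roots: 1.3685, 1.3685.
All moduli strictly greater than 1? Yes.
Verdict: Stationary.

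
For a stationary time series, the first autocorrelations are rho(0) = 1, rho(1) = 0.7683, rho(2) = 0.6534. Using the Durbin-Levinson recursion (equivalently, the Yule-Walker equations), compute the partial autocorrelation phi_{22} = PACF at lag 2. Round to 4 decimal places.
\phi_{22} = 0.1540

The PACF at lag k is phi_{kk}, the last component of the solution
to the Yule-Walker system G_k phi = r_k where
  (G_k)_{ij} = rho(|i - j|), (r_k)_i = rho(i), i,j = 1..k.
Equivalently, Durbin-Levinson gives phi_{kk} iteratively:
  phi_{11} = rho(1)
  phi_{kk} = [rho(k) - sum_{j=1..k-1} phi_{k-1,j} rho(k-j)]
            / [1 - sum_{j=1..k-1} phi_{k-1,j} rho(j)],
  phi_{k,j} = phi_{k-1,j} - phi_{kk} phi_{k-1,k-j},  j = 1..k-1.
Step k = 1:
  phi_11 = rho(1) = 0.7683.
Step k = 2:
  phi_22 = [rho(2) - phi_11 rho(1)] / [1 - phi_11 rho(1)] = [0.6534 - (0.7683)(0.7683)] / [1 - (0.7683)(0.7683)]
         = 0.06311511 / 0.40971511 = 0.154.
Therefore phi_{22} = 0.1540.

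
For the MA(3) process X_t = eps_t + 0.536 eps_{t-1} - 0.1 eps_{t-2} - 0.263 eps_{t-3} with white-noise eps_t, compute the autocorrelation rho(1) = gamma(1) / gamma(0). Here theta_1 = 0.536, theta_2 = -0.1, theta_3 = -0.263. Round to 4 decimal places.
\rho(1) = 0.3723

For an MA(q) process with theta_0 = 1, the autocovariance is
  gamma(k) = sigma^2 * sum_{i=0..q-k} theta_i * theta_{i+k},
and rho(k) = gamma(k) / gamma(0). Sigma^2 cancels.
  numerator   = (1)*(0.536) + (0.536)*(-0.1) + (-0.1)*(-0.263) = 0.5087.
  denominator = (1)^2 + (0.536)^2 + (-0.1)^2 + (-0.263)^2 = 1.366465.
  rho(1) = 0.5087 / 1.366465 = 0.3723.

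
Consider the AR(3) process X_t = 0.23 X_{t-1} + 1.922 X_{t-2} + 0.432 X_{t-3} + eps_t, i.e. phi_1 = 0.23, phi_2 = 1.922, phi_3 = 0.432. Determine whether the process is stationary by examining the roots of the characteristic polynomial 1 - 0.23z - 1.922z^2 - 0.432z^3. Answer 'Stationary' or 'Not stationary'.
\text{Not stationary}

The AR(p) characteristic polynomial is P(z) = 1 - 0.23z - 1.922z^2 - 0.432z^3.
Stationarity requires all roots to lie outside the unit circle, i.e. |z| > 1 for every root.
Degree 3: look for a simple real root z0 first, then factor out (1 - z/z0) and solve the remaining quadratic.
Testing z0 = 0.625: P(0.625) = 1 + (-0.23)(0.625) + (-1.922)(0.625)^2 + (-0.432)(0.625)^3
  = 1 + (-0.14375) + (-0.750781) + (-0.105469) = 0.  So z_0 = 0.625 is a root, |z_0| = 0.625.
Divide out the factor (1 - 1.6 z) = (1 - z/z0) (since 1/z0 = 1.6):
  P(z) = (1 - 1.6 z)(1 + (1.37) z + (0.27) z^2)
  [check: z-coef 1.37 - (1.6) = -0.23; z^2-coef 0.27 - (1.6)(1.37) = -1.922; z^3-coef -(1.6)(0.27) = -0.432.]
Remaining roots from the quadratic factor 1 + (1.37) z + (0.27) z^2:
  Set 1 + (1.37) z + (0.27) z^2 = 0, i.e. a z^2 + b z + c = 0 with a = 0.27, b = 1.37, c = 1.
  Discriminant D = b^2 - 4ac = (1.37)^2 - 4*(0.27)*1 = 1.8769 - (1.08) = 0.7969.
  D >= 0, so the roots are real: z = (-b +/- sqrt(D)) / (2a) = (-1.37 +/- 0.892693) / (0.54).
    z_1 = (-1.37 + 0.892693) / (0.54) = -0.8839,   |z_1| = 0.8839.
    z_2 = (-1.37 - 0.892693) / (0.54) = -4.1902,   |z_2| = 4.1902.
Moduli of all roots: 0.6250, 0.8839, 4.1902.
All moduli strictly greater than 1? No.
Verdict: Not stationary.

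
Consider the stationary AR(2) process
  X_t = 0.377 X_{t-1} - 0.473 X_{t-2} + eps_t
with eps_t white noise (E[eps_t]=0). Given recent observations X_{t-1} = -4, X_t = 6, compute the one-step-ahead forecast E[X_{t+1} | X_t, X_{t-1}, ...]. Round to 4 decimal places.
E[X_{t+1} \mid \mathcal F_t] = 4.1540

For an AR(p) model X_t = c + sum_i phi_i X_{t-i} + eps_t, the
one-step-ahead conditional mean is
  E[X_{t+1} | X_t, ...] = c + sum_i phi_i X_{t+1-i}.
Substitute known values:
  E[X_{t+1} | ...] = (0.377) * (6) + (-0.473) * (-4)
                   = 4.1540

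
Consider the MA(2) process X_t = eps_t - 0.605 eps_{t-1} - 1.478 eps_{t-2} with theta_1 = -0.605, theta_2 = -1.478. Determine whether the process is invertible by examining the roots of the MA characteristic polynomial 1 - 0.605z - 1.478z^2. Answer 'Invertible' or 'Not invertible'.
\text{Not invertible}

The MA(q) characteristic polynomial is P(z) = 1 - 0.605z - 1.478z^2.
Invertibility requires all roots to lie outside the unit circle, i.e. |z| > 1 for every root.
Set 1 + (-0.605) z + (-1.478) z^2 = 0, i.e. a z^2 + b z + c = 0 with a = -1.478, b = -0.605, c = 1.
Discriminant D = b^2 - 4ac = (-0.605)^2 - 4*(-1.478)*1 = 0.366025 - (-5.912) = 6.278025.
D >= 0, so the roots are real: z = (-b +/- sqrt(D)) / (2a) = (0.605 +/- 2.505599) / (-2.956).
  z_1 = (0.605 + 2.505599) / (-2.956) = -1.0523,   |z_1| = 1.0523.
  z_2 = (0.605 - 2.505599) / (-2.956) = 0.643,   |z_2| = 0.643.
Moduli of all roots: 1.0523, 0.6430.
All moduli strictly greater than 1? No.
Verdict: Not invertible.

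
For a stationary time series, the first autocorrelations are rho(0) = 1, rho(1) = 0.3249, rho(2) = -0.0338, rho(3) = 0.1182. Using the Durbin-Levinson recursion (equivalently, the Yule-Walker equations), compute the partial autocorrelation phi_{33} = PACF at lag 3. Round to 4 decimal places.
\phi_{33} = 0.2080

The PACF at lag k is phi_{kk}, the last component of the solution
to the Yule-Walker system G_k phi = r_k where
  (G_k)_{ij} = rho(|i - j|), (r_k)_i = rho(i), i,j = 1..k.
Equivalently, Durbin-Levinson gives phi_{kk} iteratively:
  phi_{11} = rho(1)
  phi_{kk} = [rho(k) - sum_{j=1..k-1} phi_{k-1,j} rho(k-j)]
            / [1 - sum_{j=1..k-1} phi_{k-1,j} rho(j)],
  phi_{k,j} = phi_{k-1,j} - phi_{kk} phi_{k-1,k-j},  j = 1..k-1.
Step k = 1:
  phi_11 = rho(1) = 0.3249.
Step k = 2:
  phi_22 = [rho(2) - phi_11 rho(1)] / [1 - phi_11 rho(1)] = [-0.0338 - (0.3249)(0.3249)] / [1 - (0.3249)(0.3249)]
         = -0.13936001 / 0.89443999 = -0.155807.
  Update: phi_21 = phi_11 - phi_22 phi_11 = 0.3249 - (-0.155807)(0.3249) = 0.375522.
Step k = 3:
  phi_33 = [rho(3) - phi_21 rho(2) - phi_22 rho(1)] / [1 - phi_21 rho(1) - phi_22 rho(2)]
    numerator   = 0.1182 - (0.375522)(-0.0338) - (-0.155807)(0.3249) = 0.18151433
    denominator = 1 - (0.375522)(0.3249) - (-0.155807)(-0.0338) = 0.87272673
  phi_33 = 0.18151433 / 0.87272673 = 0.208.
Therefore phi_{33} = 0.2080.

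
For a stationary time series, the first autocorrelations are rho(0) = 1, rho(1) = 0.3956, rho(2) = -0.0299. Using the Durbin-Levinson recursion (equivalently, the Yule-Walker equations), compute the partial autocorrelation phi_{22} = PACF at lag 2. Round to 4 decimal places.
\phi_{22} = -0.2210

The PACF at lag k is phi_{kk}, the last component of the solution
to the Yule-Walker system G_k phi = r_k where
  (G_k)_{ij} = rho(|i - j|), (r_k)_i = rho(i), i,j = 1..k.
Equivalently, Durbin-Levinson gives phi_{kk} iteratively:
  phi_{11} = rho(1)
  phi_{kk} = [rho(k) - sum_{j=1..k-1} phi_{k-1,j} rho(k-j)]
            / [1 - sum_{j=1..k-1} phi_{k-1,j} rho(j)],
  phi_{k,j} = phi_{k-1,j} - phi_{kk} phi_{k-1,k-j},  j = 1..k-1.
Step k = 1:
  phi_11 = rho(1) = 0.3956.
Step k = 2:
  phi_22 = [rho(2) - phi_11 rho(1)] / [1 - phi_11 rho(1)] = [-0.0299 - (0.3956)(0.3956)] / [1 - (0.3956)(0.3956)]
         = -0.18639936 / 0.84350064 = -0.221.
Therefore phi_{22} = -0.2210.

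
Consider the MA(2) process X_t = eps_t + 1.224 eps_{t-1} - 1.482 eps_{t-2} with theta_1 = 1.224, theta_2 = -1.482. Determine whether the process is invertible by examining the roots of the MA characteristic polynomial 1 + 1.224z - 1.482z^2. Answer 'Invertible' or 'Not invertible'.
\text{Not invertible}

The MA(q) characteristic polynomial is P(z) = 1 + 1.224z - 1.482z^2.
Invertibility requires all roots to lie outside the unit circle, i.e. |z| > 1 for every root.
Set 1 + (1.224) z + (-1.482) z^2 = 0, i.e. a z^2 + b z + c = 0 with a = -1.482, b = 1.224, c = 1.
Discriminant D = b^2 - 4ac = (1.224)^2 - 4*(-1.482)*1 = 1.498176 - (-5.928) = 7.426176.
D >= 0, so the roots are real: z = (-b +/- sqrt(D)) / (2a) = (-1.224 +/- 2.725101) / (-2.964).
  z_1 = (-1.224 + 2.725101) / (-2.964) = -0.5064,   |z_1| = 0.5064.
  z_2 = (-1.224 - 2.725101) / (-2.964) = 1.3324,   |z_2| = 1.3324.
Moduli of all roots: 0.5064, 1.3324.
All moduli strictly greater than 1? No.
Verdict: Not invertible.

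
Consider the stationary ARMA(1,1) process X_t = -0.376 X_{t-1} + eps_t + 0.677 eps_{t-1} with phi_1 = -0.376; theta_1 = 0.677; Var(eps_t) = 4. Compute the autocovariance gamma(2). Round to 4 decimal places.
\gamma(2) = -0.3930

Multiply the model equation by X_{t-k} and take expectations. With theta_0 = psi_0 = 1 and psi_j the MA(infinity) weights, this gives
  gamma(k) - sum_i phi_i gamma(k-i) = c_k,
  c_k = sigma^2 * sum_{j=k..q} theta_j psi_{j-k}   (c_k = 0 for k > q),
using gamma(-m) = gamma(m).
psi-weights needed (psi_j = theta_j + sum_i phi_i psi_{j-i}):
  psi_1 = theta_1 + phi_1 = 0.677 + (-0.376) = 0.301
Right-hand sides:
  c_0 = sigma^2 (1 + theta_1 psi_1) = 4 * (1 + (0.677)(0.301)) = 4 * 1.203777 = 4.815108
  c_1 = sigma^2 theta_1 = 4 * (0.677) = 2.708
  c_2 = 0
Equations for k = 0 and k = 1 (AR order 1):
  gamma(0) = phi_1 gamma(1) + c_0
  gamma(1) = phi_1 gamma(0) + c_1
Substituting the second into the first: gamma(0) (1 - phi_1^2) = c_0 + phi_1 c_1, so
  gamma(0) = (c_0 + phi_1 c_1) / (1 - phi_1^2) = (4.815108 + (-0.376)(2.708)) / (1 - (-0.376)^2) = 3.7969 / 0.858624 = 4.422075.
  gamma(1) = phi_1 gamma(0) + c_1 = (-0.376)(4.422075) + (2.708) = 1.0453.
For k = 2 (> q): gamma(2) = phi_1 gamma(1) = (-0.376)(1.0453) = -0.393033.
Therefore gamma(2) = -0.3930 (to 4 decimal places).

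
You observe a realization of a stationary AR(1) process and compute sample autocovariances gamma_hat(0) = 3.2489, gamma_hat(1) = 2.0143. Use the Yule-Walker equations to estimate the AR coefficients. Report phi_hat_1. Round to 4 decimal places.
\hat\phi_{1} = 0.6200

The Yule-Walker equations for an AR(p) process read, in matrix form,
  Gamma_p phi = r_p,   with   (Gamma_p)_{ij} = gamma(|i - j|),
                       (r_p)_i = gamma(i),   i,j = 1..p.
Substitute the sample gammas (Toeplitz matrix and right-hand side of size 1):
  Gamma_p = [[3.2489]]
  r_p     = [2.0143]
With p = 1 this is the single equation gamma(0) phi_1 = gamma(1):
  phi_hat_1 = gamma(1) / gamma(0) = 2.0143 / 3.2489 = 0.6200.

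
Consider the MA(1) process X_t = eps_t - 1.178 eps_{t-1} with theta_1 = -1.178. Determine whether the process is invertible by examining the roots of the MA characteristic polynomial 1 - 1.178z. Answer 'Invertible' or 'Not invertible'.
\text{Not invertible}

The MA(q) characteristic polynomial is P(z) = 1 - 1.178z.
Invertibility requires all roots to lie outside the unit circle, i.e. |z| > 1 for every root.
This is linear in z: 1 + (-1.178) z = 0  =>  z = -1/(-1.178) = 0.848896,  |z| = 0.848896.
Moduli of all roots: 0.8489.
All moduli strictly greater than 1? No.
Verdict: Not invertible.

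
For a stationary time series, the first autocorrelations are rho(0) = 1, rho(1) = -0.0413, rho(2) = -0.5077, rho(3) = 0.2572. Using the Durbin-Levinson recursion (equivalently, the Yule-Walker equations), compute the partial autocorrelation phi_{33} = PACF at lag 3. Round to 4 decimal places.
\phi_{33} = 0.2769

The PACF at lag k is phi_{kk}, the last component of the solution
to the Yule-Walker system G_k phi = r_k where
  (G_k)_{ij} = rho(|i - j|), (r_k)_i = rho(i), i,j = 1..k.
Equivalently, Durbin-Levinson gives phi_{kk} iteratively:
  phi_{11} = rho(1)
  phi_{kk} = [rho(k) - sum_{j=1..k-1} phi_{k-1,j} rho(k-j)]
            / [1 - sum_{j=1..k-1} phi_{k-1,j} rho(j)],
  phi_{k,j} = phi_{k-1,j} - phi_{kk} phi_{k-1,k-j},  j = 1..k-1.
Step k = 1:
  phi_11 = rho(1) = -0.0413.
Step k = 2:
  phi_22 = [rho(2) - phi_11 rho(1)] / [1 - phi_11 rho(1)] = [-0.5077 - (-0.0413)(-0.0413)] / [1 - (-0.0413)(-0.0413)]
         = -0.50940569 / 0.99829431 = -0.510276.
  Update: phi_21 = phi_11 - phi_22 phi_11 = -0.0413 - (-0.510276)(-0.0413) = -0.062374.
Step k = 3:
  phi_33 = [rho(3) - phi_21 rho(2) - phi_22 rho(1)] / [1 - phi_21 rho(1) - phi_22 rho(2)]
    numerator   = 0.2572 - (-0.062374)(-0.5077) - (-0.510276)(-0.0413) = 0.20445812
    denominator = 1 - (-0.062374)(-0.0413) - (-0.510276)(-0.5077) = 0.73835678
  phi_33 = 0.20445812 / 0.73835678 = 0.2769.
Therefore phi_{33} = 0.2769.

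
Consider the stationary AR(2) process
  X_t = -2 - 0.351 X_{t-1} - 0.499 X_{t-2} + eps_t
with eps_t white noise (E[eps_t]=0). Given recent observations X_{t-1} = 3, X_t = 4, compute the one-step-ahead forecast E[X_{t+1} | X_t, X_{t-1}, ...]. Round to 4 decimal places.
E[X_{t+1} \mid \mathcal F_t] = -4.9010

For an AR(p) model X_t = c + sum_i phi_i X_{t-i} + eps_t, the
one-step-ahead conditional mean is
  E[X_{t+1} | X_t, ...] = c + sum_i phi_i X_{t+1-i}.
Substitute known values:
  E[X_{t+1} | ...] = -2 + (-0.351) * (4) + (-0.499) * (3)
                   = -4.9010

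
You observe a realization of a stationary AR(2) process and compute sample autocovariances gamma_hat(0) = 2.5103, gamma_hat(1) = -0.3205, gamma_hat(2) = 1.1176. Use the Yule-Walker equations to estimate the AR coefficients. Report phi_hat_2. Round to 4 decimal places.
\hat\phi_{2} = 0.4360

The Yule-Walker equations for an AR(p) process read, in matrix form,
  Gamma_p phi = r_p,   with   (Gamma_p)_{ij} = gamma(|i - j|),
                       (r_p)_i = gamma(i),   i,j = 1..p.
Substitute the sample gammas (Toeplitz matrix and right-hand side of size 2):
  Gamma_p = [[2.5103, -0.3205], [-0.3205, 2.5103]]
  r_p     = [-0.3205, 1.1176]
Written out:
  2.5103 phi_1 - 0.3205 phi_2 = -0.3205
  -0.3205 phi_1 + 2.5103 phi_2 = 1.1176
Solve by Cramer's rule:
  det = gamma(0)^2 - gamma(1)^2 = (2.5103)^2 - (-0.3205)^2 = 6.30160609 - 0.10272025 = 6.19888584
  phi_hat_1 = [gamma(1) gamma(0) - gamma(1) gamma(2)] / det = [(-0.3205)(2.5103) - (-0.3205)(1.1176)] / 6.19888584 = -0.44636035 / 6.19888584 = -0.072
  phi_hat_2 = [gamma(0) gamma(2) - gamma(1)^2] / det = [(2.5103)(1.1176) - (-0.3205)^2] / 6.19888584 = 2.70279103 / 6.19888584 = 0.436
So phi_hat = [-0.0720, 0.4360].
Therefore phi_hat_2 = 0.4360.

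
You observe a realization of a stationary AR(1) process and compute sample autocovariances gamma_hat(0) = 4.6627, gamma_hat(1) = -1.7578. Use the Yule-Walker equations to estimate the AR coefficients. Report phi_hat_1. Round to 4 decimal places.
\hat\phi_{1} = -0.3770

The Yule-Walker equations for an AR(p) process read, in matrix form,
  Gamma_p phi = r_p,   with   (Gamma_p)_{ij} = gamma(|i - j|),
                       (r_p)_i = gamma(i),   i,j = 1..p.
Substitute the sample gammas (Toeplitz matrix and right-hand side of size 1):
  Gamma_p = [[4.6627]]
  r_p     = [-1.7578]
With p = 1 this is the single equation gamma(0) phi_1 = gamma(1):
  phi_hat_1 = gamma(1) / gamma(0) = -1.7578 / 4.6627 = -0.3770.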